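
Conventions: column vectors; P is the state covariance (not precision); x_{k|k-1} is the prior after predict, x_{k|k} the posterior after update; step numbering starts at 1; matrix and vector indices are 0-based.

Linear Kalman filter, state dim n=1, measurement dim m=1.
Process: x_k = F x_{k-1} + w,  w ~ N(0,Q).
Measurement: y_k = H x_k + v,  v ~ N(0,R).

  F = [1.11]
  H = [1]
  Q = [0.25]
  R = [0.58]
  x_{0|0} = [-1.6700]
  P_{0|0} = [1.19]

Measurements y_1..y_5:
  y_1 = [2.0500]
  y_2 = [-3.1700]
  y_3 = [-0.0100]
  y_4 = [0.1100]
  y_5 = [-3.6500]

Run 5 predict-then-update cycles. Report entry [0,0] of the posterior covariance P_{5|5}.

step 1: x^-=[-1.8537]  P^-=[1.7162]  S=[2.2962]  K=[0.7474]  nu=[3.9037]  x^+=[1.0640]  P^+=[0.4335]
step 2: x^-=[1.1810]  P^-=[0.7841]  S=[1.3641]  K=[0.5748]  nu=[-4.3510]  x^+=[-1.3200]  P^+=[0.3334]
step 3: x^-=[-1.4652]  P^-=[0.6608]  S=[1.2408]  K=[0.5325]  nu=[1.4552]  x^+=[-0.6902]  P^+=[0.3089]
step 4: x^-=[-0.7662]  P^-=[0.6306]  S=[1.2106]  K=[0.5209]  nu=[0.8762]  x^+=[-0.3098]  P^+=[0.3021]
step 5: x^-=[-0.3439]  P^-=[0.6222]  S=[1.2022]  K=[0.5176]  nu=[-3.3061]  x^+=[-2.0550]  P^+=[0.3002]

P_post[0,0] = 0.3002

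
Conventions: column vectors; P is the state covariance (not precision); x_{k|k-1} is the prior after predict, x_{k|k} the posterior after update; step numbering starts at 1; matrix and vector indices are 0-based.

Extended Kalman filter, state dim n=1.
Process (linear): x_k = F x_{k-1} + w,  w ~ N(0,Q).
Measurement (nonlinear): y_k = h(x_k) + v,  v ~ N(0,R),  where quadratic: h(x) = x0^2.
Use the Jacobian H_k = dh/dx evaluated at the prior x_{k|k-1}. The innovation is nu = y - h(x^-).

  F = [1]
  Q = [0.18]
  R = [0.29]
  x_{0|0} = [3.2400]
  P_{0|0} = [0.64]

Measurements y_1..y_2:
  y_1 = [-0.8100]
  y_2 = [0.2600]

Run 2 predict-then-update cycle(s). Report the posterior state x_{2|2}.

step 1: x^-=[3.2400]  P^-=[0.8200]  H_jac=[6.4800]  S=[34.7221]  K=[0.1530]  nu=[-11.3076]  x^+=[1.5096]  P^+=[0.0068]
step 2: x^-=[1.5096]  P^-=[0.1868]  H_jac=[3.0191]  S=[1.9932]  K=[0.2830]  nu=[-2.0188]  x^+=[0.9382]  P^+=[0.0272]

x_post = [0.9382]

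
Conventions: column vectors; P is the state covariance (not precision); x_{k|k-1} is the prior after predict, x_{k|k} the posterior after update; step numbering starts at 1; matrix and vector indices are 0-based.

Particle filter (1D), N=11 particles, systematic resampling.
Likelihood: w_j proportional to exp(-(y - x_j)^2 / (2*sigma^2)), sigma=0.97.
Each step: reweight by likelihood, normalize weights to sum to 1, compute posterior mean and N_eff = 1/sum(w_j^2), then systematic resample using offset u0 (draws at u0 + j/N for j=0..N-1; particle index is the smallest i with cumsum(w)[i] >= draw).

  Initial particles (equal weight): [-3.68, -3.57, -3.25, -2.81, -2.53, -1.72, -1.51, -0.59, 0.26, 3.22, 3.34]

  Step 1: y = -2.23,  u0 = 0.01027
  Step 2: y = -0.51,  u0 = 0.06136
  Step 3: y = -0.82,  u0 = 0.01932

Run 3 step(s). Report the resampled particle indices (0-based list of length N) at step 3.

step 1: w=[0.0656, 0.0773, 0.1154, 0.1678, 0.1913, 0.1747, 0.1523, 0.0481, 0.0074, 0.0000, 0.0000]  mean=-2.4051  Neff=6.9226  idx=[0, 1, 2, 3, 3, 4, 4, 5, 5, 6, 6]
step 2: w=[0.0019, 0.0028, 0.0075, 0.0243, 0.0243, 0.0462, 0.0462, 0.1857, 0.1857, 0.2376, 0.2376]  mean=-1.7685  Neff=5.3350  idx=[5, 6, 7, 7, 8, 8, 9, 9, 10, 10, 10]
step 3: w=[0.0306, 0.0306, 0.0942, 0.0942, 0.0942, 0.0942, 0.1124, 0.1124, 0.1124, 0.1124, 0.1124]  mean=-1.6515  Neff=9.9465  idx=[0, 2, 3, 4, 5, 6, 7, 7, 8, 9, 10]

resampled_idx = [0, 2, 3, 4, 5, 6, 7, 7, 8, 9, 10]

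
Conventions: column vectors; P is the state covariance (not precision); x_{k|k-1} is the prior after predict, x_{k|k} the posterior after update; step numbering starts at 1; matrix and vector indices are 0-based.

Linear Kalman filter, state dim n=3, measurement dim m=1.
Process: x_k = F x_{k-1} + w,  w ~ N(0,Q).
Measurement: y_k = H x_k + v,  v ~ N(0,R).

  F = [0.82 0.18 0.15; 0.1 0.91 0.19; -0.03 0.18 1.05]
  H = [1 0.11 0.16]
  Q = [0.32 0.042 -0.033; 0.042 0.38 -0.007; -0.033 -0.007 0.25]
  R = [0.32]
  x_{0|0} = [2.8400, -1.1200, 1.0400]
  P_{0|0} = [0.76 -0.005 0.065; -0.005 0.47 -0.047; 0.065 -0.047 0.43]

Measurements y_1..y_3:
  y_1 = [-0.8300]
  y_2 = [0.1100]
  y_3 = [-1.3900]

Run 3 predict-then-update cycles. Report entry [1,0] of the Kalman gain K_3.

step 1: x^-=[2.2832, -0.5376, 0.8052]  P^-=[0.8679 0.1928 0.0761; 0.1928 0.7776 0.1135; 0.0761 0.1135 0.7182]  S=[1.2865]  K=[0.7006; 0.2305; 0.1582]  nu=[-3.1829]  x^+=[0.0533, -1.2712, 0.3018]  P^+=[0.2365 -0.0149 -0.0665; -0.0149 0.7093 0.0666; -0.0665 0.0666 0.6860]
step 2: x^-=[-0.1399, -1.0941, 0.0865]  P^-=[0.5003 0.1857 0.0475; 0.1857 1.0123 0.3048; 0.0475 0.3048 1.0590]  S=[0.9264]  K=[0.5703; 0.3733; 0.2704]  nu=[0.3564]  x^+=[0.0634, -0.9611, 0.1828]  P^+=[0.1990 -0.0115 -0.0953; -0.0115 0.8832 0.2112; -0.0953 0.2112 0.9913]
step 3: x^-=[-0.0936, -0.8335, 0.0171]  P^-=[0.4893 0.2422 0.1092; 0.2422 1.2165 0.5345; 0.1092 0.5345 1.4577]  S=[0.9684]  K=[0.5508; 0.4766; 0.4143]  nu=[-1.2074]  x^+=[-0.7587, -1.4090, -0.4832]  P^+=[0.1955 -0.0120 -0.1118; -0.0120 0.9965 0.3433; -0.1118 0.3433 1.2914]

K[1,0] = 0.4766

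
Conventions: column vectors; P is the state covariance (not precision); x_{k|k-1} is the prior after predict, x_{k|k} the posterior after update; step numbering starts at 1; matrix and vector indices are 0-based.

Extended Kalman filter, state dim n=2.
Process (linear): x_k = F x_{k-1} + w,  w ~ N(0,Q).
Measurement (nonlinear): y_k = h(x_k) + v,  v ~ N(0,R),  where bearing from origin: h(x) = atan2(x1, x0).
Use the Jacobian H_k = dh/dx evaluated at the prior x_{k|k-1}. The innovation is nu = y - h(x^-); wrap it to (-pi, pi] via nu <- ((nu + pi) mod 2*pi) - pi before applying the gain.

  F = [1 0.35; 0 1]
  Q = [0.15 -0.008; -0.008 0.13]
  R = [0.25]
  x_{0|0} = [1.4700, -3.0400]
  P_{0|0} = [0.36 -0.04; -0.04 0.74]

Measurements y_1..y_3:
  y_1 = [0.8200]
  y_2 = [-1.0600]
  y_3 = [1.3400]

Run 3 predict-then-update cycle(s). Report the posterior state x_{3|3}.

x_post = [2.8344, -0.7257]

step 1: x^-=[0.4060, -3.0400]  P^-=[0.5726 0.2110; 0.2110 0.8700]  H_jac=[0.3232 0.0432]  S=[0.3173]  K=[0.6119; 0.3332]  nu=[2.2580]  x^+=[1.7878, -2.2875]  P^+=[0.4538 0.1463; 0.1463 0.8348]
step 2: x^-=[0.9871, -2.2875]  P^-=[0.8085 0.4305; 0.4305 0.9648]  H_jac=[0.3685 0.1590]  S=[0.4347]  K=[0.8430; 0.7179]  nu=[0.1034]  x^+=[1.0743, -2.2133]  P^+=[0.4996 0.1674; 0.1674 0.7407]
step 3: x^-=[0.2996, -2.2133]  P^-=[0.8575 0.4187; 0.4187 0.8707]  H_jac=[0.4437 0.0601]  S=[0.4443]  K=[0.9130; 0.5358]  nu=[2.7762]  x^+=[2.8344, -0.7257]  P^+=[0.4872 0.2013; 0.2013 0.7432]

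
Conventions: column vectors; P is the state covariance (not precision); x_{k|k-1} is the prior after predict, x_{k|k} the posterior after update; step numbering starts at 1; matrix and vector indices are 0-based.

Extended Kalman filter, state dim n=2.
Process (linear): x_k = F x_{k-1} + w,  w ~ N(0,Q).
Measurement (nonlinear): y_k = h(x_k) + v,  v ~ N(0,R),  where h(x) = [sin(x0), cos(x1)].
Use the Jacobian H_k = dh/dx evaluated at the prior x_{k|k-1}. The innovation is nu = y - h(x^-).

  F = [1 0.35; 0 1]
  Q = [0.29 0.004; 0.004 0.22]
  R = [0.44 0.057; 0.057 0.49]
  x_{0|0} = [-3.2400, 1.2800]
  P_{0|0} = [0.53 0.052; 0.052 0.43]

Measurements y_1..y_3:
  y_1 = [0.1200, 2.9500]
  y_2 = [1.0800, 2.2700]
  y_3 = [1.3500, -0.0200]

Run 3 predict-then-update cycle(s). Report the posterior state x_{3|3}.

step 1: x^-=[-2.7920, 1.2800]  P^-=[0.9091 0.2065; 0.2065 0.6500]  H_jac=[-0.9395 0.0000; 0.0000 -0.9580]  S=[1.2424 0.2429; 0.2429 1.0866]  K=[-0.6816 -0.0297; -0.0461 -0.5628]  nu=[0.4625, 2.6633]  x^+=[-3.1864, -0.2402]  P^+=[0.3210 0.0558; 0.0558 0.2906]
step 2: x^-=[-3.2705, -0.2402]  P^-=[0.6857 0.1615; 0.1615 0.5106]  H_jac=[-0.9917 0.0000; 0.0000 0.2379]  S=[1.1143 0.0189; 0.0189 0.5189]  K=[-0.6118 0.0963; -0.1478 0.2395]  nu=[0.9515, 1.2987]  x^+=[-3.7275, -0.0698]  P^+=[0.2659 0.0518; 0.0518 0.4578]
step 3: x^-=[-3.7520, -0.0698]  P^-=[0.6483 0.2160; 0.2160 0.6778]  H_jac=[-0.8194 0.0000; 0.0000 0.0697]  S=[0.8753 0.0447; 0.0447 0.4933]  K=[-0.6113 0.0859; -0.2081 0.1146]  nu=[0.7768, -1.0176]  x^+=[-4.3142, -0.3481]  P^+=[0.3223 0.1038; 0.1038 0.6356]

x_post = [-4.3142, -0.3481]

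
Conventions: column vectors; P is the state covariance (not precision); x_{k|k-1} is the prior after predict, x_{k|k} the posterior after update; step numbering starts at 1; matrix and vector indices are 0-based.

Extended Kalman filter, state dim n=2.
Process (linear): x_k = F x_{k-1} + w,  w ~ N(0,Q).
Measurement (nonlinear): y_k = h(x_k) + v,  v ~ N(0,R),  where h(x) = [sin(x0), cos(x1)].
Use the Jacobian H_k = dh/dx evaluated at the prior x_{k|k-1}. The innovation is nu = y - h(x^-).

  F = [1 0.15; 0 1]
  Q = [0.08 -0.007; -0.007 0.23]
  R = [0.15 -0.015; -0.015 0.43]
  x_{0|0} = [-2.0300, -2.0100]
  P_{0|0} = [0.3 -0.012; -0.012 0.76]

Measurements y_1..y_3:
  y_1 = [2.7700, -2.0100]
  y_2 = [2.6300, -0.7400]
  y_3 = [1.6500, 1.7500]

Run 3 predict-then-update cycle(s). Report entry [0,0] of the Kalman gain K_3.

K[0,0] = 0.0367

step 1: x^-=[-2.3315, -2.0100]  P^-=[0.3935 0.0950; 0.0950 0.9900]  H_jac=[-0.6894 0.0000; 0.0000 0.9051]  S=[0.3370 -0.0743; -0.0743 1.2410]  K=[-0.8002 0.0214; -0.0357 0.7199]  nu=[3.4944, -1.5848]  x^+=[-5.1616, -3.2755]  P^+=[0.1746 0.0234; 0.0234 0.3426]
step 2: x^-=[-5.6530, -3.2755]  P^-=[0.2693 0.0678; 0.0678 0.5726]  H_jac=[0.8079 0.0000; 0.0000 -0.1335]  S=[0.3258 -0.0223; -0.0223 0.4402]  K=[0.6688 0.0133; 0.1568 -0.1657]  nu=[2.0407, 0.2510]  x^+=[-4.2849, -2.9971]  P^+=[0.1239 0.0322; 0.0322 0.5513]
step 3: x^-=[-4.7344, -2.9971]  P^-=[0.2260 0.1079; 0.1079 0.7813]  H_jac=[0.0221 0.0000; 0.0000 0.1440]  S=[0.1501 -0.0147; -0.0147 0.4462]  K=[0.0367 0.0360; 0.0406 0.2535]  nu=[0.6502, 2.7396]  x^+=[-4.6119, -2.2763]  P^+=[0.2252 0.1038; 0.1038 0.7527]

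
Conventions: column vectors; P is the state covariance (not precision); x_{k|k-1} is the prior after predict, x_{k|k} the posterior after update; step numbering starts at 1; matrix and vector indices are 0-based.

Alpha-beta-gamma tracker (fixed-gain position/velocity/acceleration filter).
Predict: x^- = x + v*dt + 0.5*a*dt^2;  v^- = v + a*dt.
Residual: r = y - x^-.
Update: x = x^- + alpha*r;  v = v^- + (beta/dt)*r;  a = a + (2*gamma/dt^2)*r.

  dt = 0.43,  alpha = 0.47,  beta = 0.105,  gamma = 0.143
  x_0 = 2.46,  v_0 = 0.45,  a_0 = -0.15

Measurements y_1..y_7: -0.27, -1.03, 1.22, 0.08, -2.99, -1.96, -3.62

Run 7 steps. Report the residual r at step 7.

step 1: x_pred=2.6396  r=-2.9096  x^+=1.2721  v^+=-0.3250  a^+=-4.6506
step 2: x_pred=0.7024  r=-1.7324  x^+=-0.1118  v^+=-2.7478  a^+=-7.3302
step 3: x_pred=-1.9710  r=3.1910  x^+=-0.4713  v^+=-5.1206  a^+=-2.3944
step 4: x_pred=-2.8945  r=2.9745  x^+=-1.4965  v^+=-5.4238  a^+=2.2064
step 5: x_pred=-3.6247  r=0.6347  x^+=-3.3264  v^+=-4.3201  a^+=3.1882
step 6: x_pred=-4.8893  r=2.9293  x^+=-3.5125  v^+=-2.2338  a^+=7.7192
step 7: x_pred=-3.7594  r=0.1394  x^+=-3.6939  v^+=1.1194  a^+=7.9348

resid = 0.1394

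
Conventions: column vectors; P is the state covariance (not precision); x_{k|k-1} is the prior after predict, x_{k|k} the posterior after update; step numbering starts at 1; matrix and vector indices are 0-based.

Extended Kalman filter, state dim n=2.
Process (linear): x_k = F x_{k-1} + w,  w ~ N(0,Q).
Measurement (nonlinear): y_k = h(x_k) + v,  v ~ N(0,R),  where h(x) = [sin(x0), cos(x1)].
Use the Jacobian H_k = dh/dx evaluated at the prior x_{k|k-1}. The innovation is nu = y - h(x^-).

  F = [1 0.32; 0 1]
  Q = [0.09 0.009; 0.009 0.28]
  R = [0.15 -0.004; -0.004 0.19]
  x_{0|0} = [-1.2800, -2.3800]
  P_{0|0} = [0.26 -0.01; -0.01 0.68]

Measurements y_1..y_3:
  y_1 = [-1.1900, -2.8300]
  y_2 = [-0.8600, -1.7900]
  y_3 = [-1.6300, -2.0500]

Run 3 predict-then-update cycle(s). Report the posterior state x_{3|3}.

x_post = [-2.2760, -2.6887]

step 1: x^-=[-2.0416, -2.3800]  P^-=[0.4132 0.2166; 0.2166 0.9600]  H_jac=[-0.4536 0.0000; 0.0000 0.6901]  S=[0.2350 -0.0718; -0.0718 0.6472]  K=[-0.7525 0.1475; -0.1090 1.0116]  nu=[-0.2988, -2.1063]  x^+=[-2.1274, -4.4781]  P^+=[0.2501 0.0450; 0.0450 0.2792]
step 2: x^-=[-3.5604, -4.4781]  P^-=[0.3975 0.1433; 0.1433 0.5592]  H_jac=[-0.9136 0.0000; 0.0000 -0.9727]  S=[0.4818 0.1233; 0.1233 0.7190]  K=[-0.7365 -0.0675; -0.0817 -0.7424]  nu=[-1.2666, -1.5578]  x^+=[-2.5223, -3.2181]  P^+=[0.1206 0.0102; 0.0102 0.1447]
step 3: x^-=[-3.5521, -3.2181]  P^-=[0.2319 0.0655; 0.0655 0.4247]  H_jac=[-0.9169 0.0000; 0.0000 -0.0764]  S=[0.3450 0.0006; 0.0006 0.1925]  K=[-0.6164 -0.0241; -0.1737 -0.1681]  nu=[-2.0291, -1.0529]  x^+=[-2.2760, -2.6887]  P^+=[0.1007 0.0277; 0.0277 0.4088]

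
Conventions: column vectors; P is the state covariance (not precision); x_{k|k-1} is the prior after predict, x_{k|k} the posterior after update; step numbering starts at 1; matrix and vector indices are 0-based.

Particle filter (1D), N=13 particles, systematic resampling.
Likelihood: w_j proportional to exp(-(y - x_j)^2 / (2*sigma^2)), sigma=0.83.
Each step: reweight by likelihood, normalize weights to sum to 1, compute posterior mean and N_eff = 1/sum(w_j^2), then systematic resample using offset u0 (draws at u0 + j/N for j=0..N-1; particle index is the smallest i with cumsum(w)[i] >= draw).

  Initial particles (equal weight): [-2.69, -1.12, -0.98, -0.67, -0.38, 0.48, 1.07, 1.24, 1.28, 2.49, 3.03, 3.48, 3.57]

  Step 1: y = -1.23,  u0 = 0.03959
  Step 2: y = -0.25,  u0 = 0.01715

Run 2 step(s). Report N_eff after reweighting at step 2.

N_eff = 11.5764

step 1: w=[0.0573, 0.2671, 0.2575, 0.2146, 0.1595, 0.0323, 0.0058, 0.0032, 0.0028, 0.0000, 0.0000, 0.0000, 0.0000]  mean=-0.8808  Neff=4.6845  idx=[0, 1, 1, 1, 2, 2, 2, 2, 3, 3, 4, 4, 5]
step 2: w=[0.0015, 0.0650, 0.0650, 0.0650, 0.0765, 0.0765, 0.0765, 0.0765, 0.0991, 0.0991, 0.1113, 0.1113, 0.0765]  mean=-0.7032  Neff=11.5764  idx=[1, 2, 3, 4, 5, 6, 7, 8, 9, 10, 10, 11, 12]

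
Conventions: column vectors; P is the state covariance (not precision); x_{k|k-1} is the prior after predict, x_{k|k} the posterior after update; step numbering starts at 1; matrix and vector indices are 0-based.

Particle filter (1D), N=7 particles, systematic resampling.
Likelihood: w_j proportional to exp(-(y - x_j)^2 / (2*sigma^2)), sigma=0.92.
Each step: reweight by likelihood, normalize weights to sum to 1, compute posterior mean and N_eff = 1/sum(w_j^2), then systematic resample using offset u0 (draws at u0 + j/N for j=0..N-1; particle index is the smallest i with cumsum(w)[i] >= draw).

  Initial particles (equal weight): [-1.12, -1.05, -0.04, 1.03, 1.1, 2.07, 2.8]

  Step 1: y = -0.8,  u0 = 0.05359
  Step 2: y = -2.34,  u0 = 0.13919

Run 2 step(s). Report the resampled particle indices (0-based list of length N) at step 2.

step 1: w=[0.3267, 0.3345, 0.2468, 0.0480, 0.0411, 0.0027, 0.0002]  mean=-0.6264  Neff=3.5267  idx=[0, 0, 1, 1, 1, 2, 3]
step 2: w=[0.2078, 0.2078, 0.1873, 0.1873, 0.1873, 0.0220, 0.0006]  mean=-1.0556  Neff=5.2070  idx=[0, 1, 2, 2, 3, 4, 5]

resampled_idx = [0, 1, 2, 2, 3, 4, 5]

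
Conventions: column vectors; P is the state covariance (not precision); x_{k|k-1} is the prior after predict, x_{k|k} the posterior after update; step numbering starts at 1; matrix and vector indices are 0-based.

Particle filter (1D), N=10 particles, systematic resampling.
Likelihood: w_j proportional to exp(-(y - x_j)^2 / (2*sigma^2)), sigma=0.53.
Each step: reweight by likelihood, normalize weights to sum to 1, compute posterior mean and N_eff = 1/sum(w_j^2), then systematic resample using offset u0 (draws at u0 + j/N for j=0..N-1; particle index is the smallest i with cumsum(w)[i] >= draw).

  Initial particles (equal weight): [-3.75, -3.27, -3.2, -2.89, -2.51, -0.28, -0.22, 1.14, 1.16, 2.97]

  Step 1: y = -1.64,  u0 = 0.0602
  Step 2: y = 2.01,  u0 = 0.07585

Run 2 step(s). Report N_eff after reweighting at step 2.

step 1: w=[0.0009, 0.0216, 0.0321, 0.1515, 0.6355, 0.0909, 0.0675, 0.0000, 0.0000, 0.0000]  mean=-2.2500  Neff=2.2669  idx=[3, 3, 4, 4, 4, 4, 4, 4, 5, 6]
step 2: w=[0.0000, 0.0000, 0.0000, 0.0000, 0.0000, 0.0000, 0.0000, 0.0000, 0.3816, 0.6184]  mean=-0.2429  Neff=1.8938  idx=[8, 8, 8, 8, 9, 9, 9, 9, 9, 9]

N_eff = 1.8938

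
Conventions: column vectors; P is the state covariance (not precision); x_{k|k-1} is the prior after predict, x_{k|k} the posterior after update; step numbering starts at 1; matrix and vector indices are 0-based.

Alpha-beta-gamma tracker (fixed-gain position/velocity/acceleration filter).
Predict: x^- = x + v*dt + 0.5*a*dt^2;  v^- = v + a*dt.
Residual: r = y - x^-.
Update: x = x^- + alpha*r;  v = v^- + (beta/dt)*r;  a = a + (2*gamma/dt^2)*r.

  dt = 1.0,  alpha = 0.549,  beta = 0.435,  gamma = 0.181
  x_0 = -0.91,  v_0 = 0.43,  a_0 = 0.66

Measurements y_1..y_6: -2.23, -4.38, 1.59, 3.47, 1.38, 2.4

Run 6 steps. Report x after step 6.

x_post = 4.6895

step 1: x_pred=-0.1500  r=-2.0800  x^+=-1.2919  v^+=0.1852  a^+=-0.0930
step 2: x_pred=-1.1532  r=-3.2268  x^+=-2.9247  v^+=-1.3114  a^+=-1.2611
step 3: x_pred=-4.8667  r=6.4567  x^+=-1.3220  v^+=0.2362  a^+=1.0763
step 4: x_pred=-0.5477  r=4.0177  x^+=1.6580  v^+=3.0601  a^+=2.5306
step 5: x_pred=5.9835  r=-4.6035  x^+=3.4562  v^+=3.5882  a^+=0.8642
step 6: x_pred=7.4765  r=-5.0765  x^+=4.6895  v^+=2.2442  a^+=-0.9735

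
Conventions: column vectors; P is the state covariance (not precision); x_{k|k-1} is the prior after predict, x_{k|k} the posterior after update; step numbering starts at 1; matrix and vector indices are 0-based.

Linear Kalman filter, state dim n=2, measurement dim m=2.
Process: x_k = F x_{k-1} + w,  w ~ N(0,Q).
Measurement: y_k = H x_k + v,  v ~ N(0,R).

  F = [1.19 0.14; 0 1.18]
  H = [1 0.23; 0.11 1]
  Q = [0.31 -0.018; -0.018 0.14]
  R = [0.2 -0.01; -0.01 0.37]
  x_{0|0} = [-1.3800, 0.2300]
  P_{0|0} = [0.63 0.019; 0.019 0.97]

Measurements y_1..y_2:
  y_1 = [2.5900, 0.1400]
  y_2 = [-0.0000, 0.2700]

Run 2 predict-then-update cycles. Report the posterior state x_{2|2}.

step 1: x^-=[-1.6100, 0.2714]  P^-=[1.2275 0.1689; 0.1689 1.4906]  S=[1.5840 0.6411; 0.6411 1.9126]  K=[0.8505 -0.1261; 0.0043 0.7876]  nu=[4.1376, 0.0457]  x^+=[1.9032, 0.3253]  P^+=[0.1888 -0.0759; -0.0759 0.2997]
step 2: x^-=[2.3103, 0.3838]  P^-=[0.5580 -0.0751; -0.0751 0.5573]  S=[0.7529 0.1025; 0.1025 0.9176]  K=[0.7313 -0.0967; -0.0112 0.5997]  nu=[-2.3986, -0.3680]  x^+=[0.5918, 0.1900]  P^+=[0.1612 -0.0608; -0.0608 0.2287]

x_post = [0.5918, 0.1900]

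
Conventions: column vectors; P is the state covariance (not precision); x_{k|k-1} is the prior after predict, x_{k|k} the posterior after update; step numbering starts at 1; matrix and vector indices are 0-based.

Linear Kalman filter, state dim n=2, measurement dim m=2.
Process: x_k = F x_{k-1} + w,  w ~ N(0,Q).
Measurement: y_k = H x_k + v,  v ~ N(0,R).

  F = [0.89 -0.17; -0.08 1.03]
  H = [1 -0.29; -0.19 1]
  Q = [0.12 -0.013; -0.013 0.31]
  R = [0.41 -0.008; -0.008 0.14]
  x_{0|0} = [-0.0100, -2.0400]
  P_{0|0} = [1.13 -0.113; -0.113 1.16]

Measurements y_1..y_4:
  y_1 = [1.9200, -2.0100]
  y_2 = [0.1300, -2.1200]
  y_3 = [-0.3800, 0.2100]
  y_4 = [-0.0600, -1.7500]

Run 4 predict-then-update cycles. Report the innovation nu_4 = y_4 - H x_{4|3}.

innov = [-0.3396, -1.4011]

step 1: x^-=[0.3379, -2.1004]  P^-=[1.0828 -0.4017; -0.4017 1.5665]  S=[1.8575 -1.0918; -1.0918 1.8982]  K=[0.6913 0.0776; 0.0723 0.9071]  nu=[0.9730, 0.1546]  x^+=[1.0225, -1.8898]  P^+=[0.3009 0.0625; 0.0625 0.1383]
step 2: x^-=[1.2313, -2.0283]  P^-=[0.3434 -0.0005; -0.0005 0.4483]  S=[0.7914 -0.2038; -0.2038 0.6009]  K=[0.4448 0.0414; 0.0299 0.7564]  nu=[-1.6895, 0.1422]  x^+=[0.4857, -1.9712]  P^+=[0.1933 0.0390; 0.0390 0.1131]
step 3: x^-=[0.7674, -2.0691]  P^-=[0.2646 -0.0103; -0.0103 0.4248]  S=[0.7163 -0.1923; -0.1923 0.5782]  K=[0.3793 0.0214; 0.0130 0.7423]  nu=[-1.7474, 2.4249]  x^+=[0.1564, -0.2918]  P^+=[0.1644 0.0312; 0.0312 0.1097]
step 4: x^-=[0.1888, -0.3131]  P^-=[0.2440 -0.0149; -0.0149 0.4223]  S=[0.6981 -0.1925; -0.1925 0.5768]  K=[0.3594 0.0138; 0.0072 0.7395]  nu=[-0.3396, -1.4011]  x^+=[0.0474, -1.3516]  P^+=[0.1556 0.0286; 0.0286 0.1089]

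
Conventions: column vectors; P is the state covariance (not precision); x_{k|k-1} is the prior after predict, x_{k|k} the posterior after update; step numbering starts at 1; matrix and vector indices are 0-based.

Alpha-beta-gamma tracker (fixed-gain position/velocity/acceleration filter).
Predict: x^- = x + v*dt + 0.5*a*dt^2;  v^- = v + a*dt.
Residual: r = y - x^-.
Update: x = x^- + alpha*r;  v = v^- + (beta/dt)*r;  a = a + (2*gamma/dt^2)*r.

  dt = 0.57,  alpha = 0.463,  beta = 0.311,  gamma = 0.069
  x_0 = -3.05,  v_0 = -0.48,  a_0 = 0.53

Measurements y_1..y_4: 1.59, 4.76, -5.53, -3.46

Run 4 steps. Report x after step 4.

step 1: x_pred=-3.2375  r=4.8275  x^+=-1.0024  v^+=2.4561  a^+=2.5805
step 2: x_pred=0.8168  r=3.9432  x^+=2.6425  v^+=6.0784  a^+=4.2553
step 3: x_pred=6.7985  r=-12.3285  x^+=1.0904  v^+=1.7774  a^+=-0.9811
step 4: x_pred=1.9441  r=-5.4041  x^+=-0.5580  v^+=-1.7304  a^+=-3.2765

x_post = -0.5580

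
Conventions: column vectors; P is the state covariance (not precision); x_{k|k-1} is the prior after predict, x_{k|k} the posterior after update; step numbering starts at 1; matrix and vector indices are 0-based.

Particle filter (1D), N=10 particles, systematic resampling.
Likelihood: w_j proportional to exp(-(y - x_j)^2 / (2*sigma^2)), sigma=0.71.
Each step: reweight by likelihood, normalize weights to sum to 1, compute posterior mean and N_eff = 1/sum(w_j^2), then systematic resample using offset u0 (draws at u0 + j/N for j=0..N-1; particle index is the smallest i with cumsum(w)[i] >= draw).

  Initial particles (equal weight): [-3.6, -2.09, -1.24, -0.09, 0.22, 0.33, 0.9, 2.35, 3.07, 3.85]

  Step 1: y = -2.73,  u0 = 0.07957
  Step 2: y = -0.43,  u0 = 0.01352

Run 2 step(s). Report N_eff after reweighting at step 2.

N_eff = 2.7951

step 1: w=[0.3776, 0.5329, 0.0885, 0.0008, 0.0001, 0.0001, 0.0000, 0.0000, 0.0000, 0.0000]  mean=-2.5829  Neff=2.3020  idx=[0, 0, 0, 1, 1, 1, 1, 1, 1, 2]
step 2: w=[0.0001, 0.0001, 0.0001, 0.0713, 0.0713, 0.0713, 0.0713, 0.0713, 0.0713, 0.5721]  mean=-1.6040  Neff=2.7951  idx=[3, 4, 5, 7, 8, 9, 9, 9, 9, 9]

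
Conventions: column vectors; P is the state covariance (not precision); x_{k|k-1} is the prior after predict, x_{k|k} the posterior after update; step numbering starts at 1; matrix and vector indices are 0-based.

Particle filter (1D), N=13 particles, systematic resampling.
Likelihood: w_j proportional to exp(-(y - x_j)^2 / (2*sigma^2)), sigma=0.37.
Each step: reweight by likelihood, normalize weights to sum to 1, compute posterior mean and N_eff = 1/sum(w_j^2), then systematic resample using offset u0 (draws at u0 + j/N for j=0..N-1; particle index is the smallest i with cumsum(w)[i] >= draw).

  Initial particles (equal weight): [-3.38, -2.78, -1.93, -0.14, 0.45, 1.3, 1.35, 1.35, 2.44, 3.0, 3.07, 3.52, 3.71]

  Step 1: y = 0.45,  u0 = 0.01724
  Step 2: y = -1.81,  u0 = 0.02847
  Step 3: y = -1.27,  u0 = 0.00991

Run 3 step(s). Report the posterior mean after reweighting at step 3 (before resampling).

post_mean = -0.1400

step 1: w=[0.0000, 0.0000, 0.0000, 0.1927, 0.6870, 0.0491, 0.0357, 0.0357, 0.0000, 0.0000, 0.0000, 0.0000, 0.0000]  mean=0.4422  Neff=1.9456  idx=[3, 3, 3, 4, 4, 4, 4, 4, 4, 4, 4, 4, 6]
step 2: w=[0.3331, 0.3331, 0.3331, 0.0001, 0.0001, 0.0001, 0.0001, 0.0001, 0.0001, 0.0001, 0.0001, 0.0001, 0.0000]  mean=-0.1396  Neff=3.0038  idx=[0, 0, 0, 0, 1, 1, 1, 1, 1, 2, 2, 2, 2]
step 3: w=[0.0769, 0.0769, 0.0769, 0.0769, 0.0769, 0.0769, 0.0769, 0.0769, 0.0769, 0.0769, 0.0769, 0.0769, 0.0769]  mean=-0.1400  Neff=13.0000  idx=[0, 1, 2, 3, 4, 5, 6, 7, 8, 9, 10, 11, 12]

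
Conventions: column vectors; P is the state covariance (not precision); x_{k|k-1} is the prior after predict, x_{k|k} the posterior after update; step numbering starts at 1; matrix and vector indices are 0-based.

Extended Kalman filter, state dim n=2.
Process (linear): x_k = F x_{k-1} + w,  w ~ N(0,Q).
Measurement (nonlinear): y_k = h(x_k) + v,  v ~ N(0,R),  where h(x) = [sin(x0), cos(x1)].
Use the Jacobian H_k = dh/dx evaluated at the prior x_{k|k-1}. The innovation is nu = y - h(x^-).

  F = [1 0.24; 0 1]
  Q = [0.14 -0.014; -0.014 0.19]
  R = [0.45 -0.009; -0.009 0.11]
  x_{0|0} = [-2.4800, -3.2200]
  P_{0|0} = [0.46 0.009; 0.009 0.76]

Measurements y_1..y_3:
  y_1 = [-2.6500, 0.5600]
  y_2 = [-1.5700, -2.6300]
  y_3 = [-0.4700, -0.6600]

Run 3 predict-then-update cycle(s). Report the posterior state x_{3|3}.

step 1: x^-=[-3.2528, -3.2200]  P^-=[0.6481 0.1774; 0.1774 0.9500]  H_jac=[-0.9938 0.0000; 0.0000 -0.0783]  S=[1.0901 0.0048; 0.0048 0.1158]  K=[-0.5904 -0.0954; -0.1589 -0.6358]  nu=[-2.7610, 1.5569]  x^+=[-1.7712, -3.7711]  P^+=[0.2665 0.0662; 0.0662 0.8747]
step 2: x^-=[-2.6763, -3.7711]  P^-=[0.4886 0.2621; 0.2621 1.0647]  H_jac=[-0.8937 0.0000; 0.0000 -0.5888]  S=[0.8403 0.1289; 0.1289 0.4791]  K=[-0.4905 -0.1901; -0.0814 -1.2866]  nu=[-1.1213, -1.8217]  x^+=[-1.7799, -1.3362]  P^+=[0.2451 0.0280; 0.0280 0.2391]
step 3: x^-=[-2.1006, -1.3362]  P^-=[0.4123 0.0714; 0.0714 0.4291]  H_jac=[-0.5053 0.0000; 0.0000 0.9726]  S=[0.5553 -0.0441; -0.0441 0.5159]  K=[-0.3670 0.1033; -0.0008 0.8089]  nu=[0.3929, -0.8925]  x^+=[-2.3369, -2.0584]  P^+=[0.3287 0.0151; 0.0151 0.0915]

x_post = [-2.3369, -2.0584]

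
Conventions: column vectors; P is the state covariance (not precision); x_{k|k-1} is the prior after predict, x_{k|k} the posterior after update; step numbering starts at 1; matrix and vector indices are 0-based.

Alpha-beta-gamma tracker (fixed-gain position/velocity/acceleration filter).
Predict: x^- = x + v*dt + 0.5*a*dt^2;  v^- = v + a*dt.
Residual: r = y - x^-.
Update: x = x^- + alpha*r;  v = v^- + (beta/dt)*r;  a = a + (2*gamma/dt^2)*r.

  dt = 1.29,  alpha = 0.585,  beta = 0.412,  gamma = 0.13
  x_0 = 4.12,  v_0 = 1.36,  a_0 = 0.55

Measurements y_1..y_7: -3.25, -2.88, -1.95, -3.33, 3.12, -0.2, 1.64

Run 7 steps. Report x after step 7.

x_post = 3.6610

step 1: x_pred=6.3320  r=-9.5820  x^+=0.7265  v^+=-0.9908  a^+=-0.9471
step 2: x_pred=-1.3396  r=-1.5404  x^+=-2.2407  v^+=-2.7045  a^+=-1.1878
step 3: x_pred=-6.7179  r=4.7679  x^+=-3.9287  v^+=-2.7140  a^+=-0.4428
step 4: x_pred=-7.7982  r=4.4682  x^+=-5.1843  v^+=-1.8582  a^+=0.2553
step 5: x_pred=-7.3690  r=10.4890  x^+=-1.2329  v^+=1.8211  a^+=1.8941
step 6: x_pred=2.6922  r=-2.8922  x^+=1.0003  v^+=3.3407  a^+=1.4422
step 7: x_pred=6.5098  r=-4.8698  x^+=3.6610  v^+=3.6458  a^+=0.6813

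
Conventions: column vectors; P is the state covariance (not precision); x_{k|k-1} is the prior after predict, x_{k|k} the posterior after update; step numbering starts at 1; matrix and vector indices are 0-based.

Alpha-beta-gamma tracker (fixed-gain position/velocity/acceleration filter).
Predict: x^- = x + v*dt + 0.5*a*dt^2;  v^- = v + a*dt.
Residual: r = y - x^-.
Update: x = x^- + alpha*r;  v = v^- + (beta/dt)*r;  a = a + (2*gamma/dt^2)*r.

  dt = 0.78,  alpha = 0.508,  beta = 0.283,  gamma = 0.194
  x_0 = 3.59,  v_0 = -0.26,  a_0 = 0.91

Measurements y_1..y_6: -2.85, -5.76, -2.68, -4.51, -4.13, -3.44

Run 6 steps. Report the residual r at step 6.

step 1: x_pred=3.6640  r=-6.5140  x^+=0.3549  v^+=-1.9136  a^+=-3.2442
step 2: x_pred=-2.1246  r=-3.6354  x^+=-3.9714  v^+=-5.7631  a^+=-5.5627
step 3: x_pred=-10.1588  r=7.4788  x^+=-6.3596  v^+=-7.3885  a^+=-0.7932
step 4: x_pred=-12.3639  r=7.8539  x^+=-8.3741  v^+=-5.1576  a^+=4.2156
step 5: x_pred=-11.1147  r=6.9847  x^+=-7.5665  v^+=0.6647  a^+=8.6700
step 6: x_pred=-4.4106  r=0.9706  x^+=-3.9175  v^+=7.7794  a^+=9.2890

resid = 0.9706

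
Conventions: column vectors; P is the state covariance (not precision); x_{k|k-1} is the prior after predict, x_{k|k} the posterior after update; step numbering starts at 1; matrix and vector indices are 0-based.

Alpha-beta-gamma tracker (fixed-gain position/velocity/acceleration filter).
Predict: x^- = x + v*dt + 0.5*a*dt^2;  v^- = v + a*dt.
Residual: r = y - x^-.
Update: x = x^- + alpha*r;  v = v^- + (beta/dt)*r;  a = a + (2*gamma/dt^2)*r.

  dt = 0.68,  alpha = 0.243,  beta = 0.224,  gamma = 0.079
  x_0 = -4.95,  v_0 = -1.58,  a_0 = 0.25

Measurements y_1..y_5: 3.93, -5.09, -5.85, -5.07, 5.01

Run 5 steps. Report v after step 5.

v_post = 1.6103

step 1: x_pred=-5.9666  r=9.8966  x^+=-3.5617  v^+=1.8501  a^+=3.6316
step 2: x_pred=-1.4641  r=-3.6259  x^+=-2.3452  v^+=3.1251  a^+=2.3927
step 3: x_pred=0.3331  r=-6.1831  x^+=-1.1694  v^+=2.7153  a^+=0.2799
step 4: x_pred=0.7418  r=-5.8118  x^+=-0.6705  v^+=0.9912  a^+=-1.7059
step 5: x_pred=-0.3909  r=5.4009  x^+=0.9215  v^+=1.6103  a^+=0.1395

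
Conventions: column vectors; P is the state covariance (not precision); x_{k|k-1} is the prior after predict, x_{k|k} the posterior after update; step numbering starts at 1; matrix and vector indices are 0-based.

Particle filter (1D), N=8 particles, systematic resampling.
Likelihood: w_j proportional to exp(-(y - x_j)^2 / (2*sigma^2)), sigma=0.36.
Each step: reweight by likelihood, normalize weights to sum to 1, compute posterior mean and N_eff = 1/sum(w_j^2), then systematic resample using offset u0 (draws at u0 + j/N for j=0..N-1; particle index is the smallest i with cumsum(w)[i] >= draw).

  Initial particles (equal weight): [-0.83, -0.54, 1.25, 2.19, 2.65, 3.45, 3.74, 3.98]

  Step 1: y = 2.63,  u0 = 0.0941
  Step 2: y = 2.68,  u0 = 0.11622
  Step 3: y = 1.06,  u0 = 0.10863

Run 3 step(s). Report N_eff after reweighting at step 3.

N_eff = 1.0980

step 1: w=[0.0000, 0.0000, 0.0004, 0.3043, 0.6412, 0.0480, 0.0055, 0.0006]  mean=2.5546  Neff=1.9760  idx=[3, 3, 4, 4, 4, 4, 4, 5]
step 2: w=[0.0674, 0.0674, 0.1696, 0.1696, 0.1696, 0.1696, 0.1696, 0.0173]  mean=2.6018  Neff=6.5282  idx=[1, 2, 3, 4, 4, 5, 6, 7]
step 3: w=[0.9541, 0.0076, 0.0076, 0.0076, 0.0076, 0.0076, 0.0076, 0.0000]  mean=2.2111  Neff=1.0980  idx=[0, 0, 0, 0, 0, 0, 0, 4]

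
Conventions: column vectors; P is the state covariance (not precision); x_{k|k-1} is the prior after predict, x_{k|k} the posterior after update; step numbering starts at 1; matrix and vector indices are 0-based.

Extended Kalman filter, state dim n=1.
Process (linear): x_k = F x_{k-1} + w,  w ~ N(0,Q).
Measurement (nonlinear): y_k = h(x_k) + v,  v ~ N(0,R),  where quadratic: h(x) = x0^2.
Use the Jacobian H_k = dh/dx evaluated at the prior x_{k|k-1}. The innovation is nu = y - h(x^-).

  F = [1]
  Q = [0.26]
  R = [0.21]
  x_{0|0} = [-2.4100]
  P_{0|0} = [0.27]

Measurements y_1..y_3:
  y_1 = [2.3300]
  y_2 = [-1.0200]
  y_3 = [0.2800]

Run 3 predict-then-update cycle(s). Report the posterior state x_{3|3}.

step 1: x^-=[-2.4100]  P^-=[0.5300]  H_jac=[-4.8200]  S=[12.5232]  K=[-0.2040]  nu=[-3.4781]  x^+=[-1.7005]  P^+=[0.0089]
step 2: x^-=[-1.7005]  P^-=[0.2689]  H_jac=[-3.4010]  S=[3.3202]  K=[-0.2754]  nu=[-3.9117]  x^+=[-0.6231]  P^+=[0.0170]
step 3: x^-=[-0.6231]  P^-=[0.2770]  H_jac=[-1.2462]  S=[0.6402]  K=[-0.5392]  nu=[-0.1082]  x^+=[-0.5647]  P^+=[0.0909]

x_post = [-0.5647]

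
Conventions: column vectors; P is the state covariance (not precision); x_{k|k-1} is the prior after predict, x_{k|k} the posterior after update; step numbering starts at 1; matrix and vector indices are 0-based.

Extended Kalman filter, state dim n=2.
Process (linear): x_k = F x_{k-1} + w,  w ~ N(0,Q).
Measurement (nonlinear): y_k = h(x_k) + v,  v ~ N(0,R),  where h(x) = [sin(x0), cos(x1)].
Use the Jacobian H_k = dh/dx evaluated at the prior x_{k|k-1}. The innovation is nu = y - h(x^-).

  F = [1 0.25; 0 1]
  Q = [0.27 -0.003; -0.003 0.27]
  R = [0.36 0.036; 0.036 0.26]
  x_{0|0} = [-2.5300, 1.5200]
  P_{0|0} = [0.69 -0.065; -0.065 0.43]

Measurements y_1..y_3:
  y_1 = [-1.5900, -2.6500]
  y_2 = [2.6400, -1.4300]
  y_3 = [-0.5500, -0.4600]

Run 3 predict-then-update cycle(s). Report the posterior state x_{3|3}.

x_post = [3.3946, 3.7487]

step 1: x^-=[-2.1500, 1.5200]  P^-=[0.9544 0.0395; 0.0395 0.7000]  H_jac=[-0.5474 0.0000; 0.0000 -0.9987]  S=[0.6459 0.0576; 0.0576 0.9582]  K=[-0.8094 0.0075; 0.0318 -0.7315]  nu=[-0.7531, -2.7008]  x^+=[-1.5606, 3.4717]  P^+=[0.5319 0.0272; 0.0272 0.1893]
step 2: x^-=[-0.6927, 3.4717]  P^-=[0.8273 0.0716; 0.0716 0.4593]  H_jac=[0.7695 0.0000; 0.0000 0.3242]  S=[0.8499 0.0538; 0.0538 0.3083]  K=[0.7526 -0.0562; 0.0346 0.4769]  nu=[3.2786, -0.4840]  x^+=[1.8021, 3.3542]  P^+=[0.3495 0.0385; 0.0385 0.3864]
step 3: x^-=[2.6406, 3.3542]  P^-=[0.6629 0.1321; 0.1321 0.6564]  H_jac=[-0.8771 0.0000; 0.0000 0.2110]  S=[0.8700 0.0116; 0.0116 0.2892]  K=[-0.6699 0.1231; -0.1396 0.4845]  nu=[-1.0303, 0.5175]  x^+=[3.3946, 3.7487]  P^+=[0.2699 0.0374; 0.0374 0.5731]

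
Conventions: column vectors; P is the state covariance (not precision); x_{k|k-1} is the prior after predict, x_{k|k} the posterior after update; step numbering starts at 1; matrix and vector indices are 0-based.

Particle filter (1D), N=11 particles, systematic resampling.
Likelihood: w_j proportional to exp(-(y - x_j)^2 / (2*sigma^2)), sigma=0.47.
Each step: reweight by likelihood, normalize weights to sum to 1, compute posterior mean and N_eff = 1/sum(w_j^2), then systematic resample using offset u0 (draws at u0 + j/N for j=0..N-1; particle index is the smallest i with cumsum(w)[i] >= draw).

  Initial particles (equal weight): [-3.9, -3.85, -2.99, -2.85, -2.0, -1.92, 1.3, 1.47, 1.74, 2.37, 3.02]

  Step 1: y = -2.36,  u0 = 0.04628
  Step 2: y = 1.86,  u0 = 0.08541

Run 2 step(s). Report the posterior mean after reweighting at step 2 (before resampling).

step 1: w=[0.0020, 0.0027, 0.1704, 0.2430, 0.3120, 0.2699, 0.0000, 0.0000, 0.0000, 0.0000, 0.0000]  mean=-2.3624  Neff=3.8716  idx=[2, 2, 3, 3, 3, 4, 4, 4, 5, 5, 5]
step 2: w=[0.0000, 0.0000, 0.0000, 0.0000, 0.0000, 0.0668, 0.0668, 0.0668, 0.2665, 0.2665, 0.2665]  mean=-1.9360  Neff=4.4153  idx=[6, 7, 8, 8, 8, 9, 9, 9, 10, 10, 10]

post_mean = -1.9360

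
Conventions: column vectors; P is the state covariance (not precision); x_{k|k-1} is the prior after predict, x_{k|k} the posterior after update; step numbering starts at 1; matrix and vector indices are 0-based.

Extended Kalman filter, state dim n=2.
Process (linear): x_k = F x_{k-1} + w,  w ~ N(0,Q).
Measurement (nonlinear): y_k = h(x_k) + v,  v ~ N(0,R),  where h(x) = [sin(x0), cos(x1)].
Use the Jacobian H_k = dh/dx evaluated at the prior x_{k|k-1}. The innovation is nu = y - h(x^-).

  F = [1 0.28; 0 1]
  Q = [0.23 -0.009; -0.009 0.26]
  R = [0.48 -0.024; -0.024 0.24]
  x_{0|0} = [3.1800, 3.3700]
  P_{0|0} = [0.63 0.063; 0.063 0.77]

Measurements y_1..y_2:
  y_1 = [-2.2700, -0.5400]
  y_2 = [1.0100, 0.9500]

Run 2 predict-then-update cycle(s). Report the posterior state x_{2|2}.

step 1: x^-=[4.1236, 3.3700]  P^-=[0.9556 0.2696; 0.2696 1.0300]  H_jac=[-0.5554 0.0000; 0.0000 0.2264]  S=[0.7747 -0.0579; -0.0579 0.2928]  K=[-0.6795 0.0741; -0.1357 0.7697]  nu=[-1.4384, 0.4340]  x^+=[5.1331, 3.8993]  P^+=[0.5905 0.1506; 0.1506 0.8302]
step 2: x^-=[6.2249, 3.8993]  P^-=[0.9699 0.3740; 0.3740 1.0902]  H_jac=[0.9983 0.0000; 0.0000 0.6873]  S=[1.4466 0.2326; 0.2326 0.7549]  K=[0.6466 0.1413; 0.1037 0.9605]  nu=[1.0682, 1.6764]  x^+=[7.1525, 5.6203]  P^+=[0.3075 0.0268; 0.0268 0.3318]

x_post = [7.1525, 5.6203]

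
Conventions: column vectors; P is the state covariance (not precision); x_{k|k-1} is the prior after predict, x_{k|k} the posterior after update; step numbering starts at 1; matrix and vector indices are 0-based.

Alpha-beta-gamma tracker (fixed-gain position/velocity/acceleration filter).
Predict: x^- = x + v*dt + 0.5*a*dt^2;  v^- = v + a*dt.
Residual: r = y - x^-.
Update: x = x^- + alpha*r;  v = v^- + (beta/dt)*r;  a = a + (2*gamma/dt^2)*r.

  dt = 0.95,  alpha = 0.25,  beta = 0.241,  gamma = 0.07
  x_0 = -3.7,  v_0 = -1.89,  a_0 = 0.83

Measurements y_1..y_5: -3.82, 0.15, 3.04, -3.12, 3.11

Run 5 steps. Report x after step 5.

x_post = 6.8449

step 1: x_pred=-5.1210  r=1.3010  x^+=-4.7957  v^+=-0.7715  a^+=1.0318
step 2: x_pred=-5.0630  r=5.2130  x^+=-3.7598  v^+=1.5312  a^+=1.8405
step 3: x_pred=-1.4746  r=4.5146  x^+=-0.3459  v^+=4.4249  a^+=2.5408
step 4: x_pred=5.0043  r=-8.1243  x^+=2.9732  v^+=4.7777  a^+=1.2805
step 5: x_pred=8.0899  r=-4.9799  x^+=6.8449  v^+=4.7309  a^+=0.5080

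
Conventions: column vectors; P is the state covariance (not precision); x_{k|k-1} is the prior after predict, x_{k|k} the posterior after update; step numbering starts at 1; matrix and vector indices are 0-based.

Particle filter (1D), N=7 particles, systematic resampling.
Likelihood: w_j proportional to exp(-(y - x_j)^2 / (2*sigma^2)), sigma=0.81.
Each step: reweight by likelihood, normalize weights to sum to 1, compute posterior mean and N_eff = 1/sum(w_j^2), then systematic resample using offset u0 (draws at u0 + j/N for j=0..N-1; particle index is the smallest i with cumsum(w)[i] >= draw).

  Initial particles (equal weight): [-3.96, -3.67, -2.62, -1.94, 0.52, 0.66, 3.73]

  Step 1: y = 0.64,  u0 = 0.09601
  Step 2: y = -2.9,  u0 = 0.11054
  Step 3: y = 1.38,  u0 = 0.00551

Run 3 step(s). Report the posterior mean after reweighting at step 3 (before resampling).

step 1: w=[0.0000, 0.0000, 0.0002, 0.0031, 0.4955, 0.5008, 0.0003]  mean=0.5830  Neff=2.0145  idx=[4, 4, 4, 5, 5, 5, 5]
step 2: w=[0.2041, 0.2041, 0.2041, 0.0969, 0.0969, 0.0969, 0.0969]  mean=0.5743  Neff=6.1520  idx=[0, 1, 1, 2, 3, 5, 6]
step 3: w=[0.1324, 0.1324, 0.1324, 0.1324, 0.1568, 0.1568, 0.1568]  mean=0.5858  Neff=6.9507  idx=[0, 1, 2, 3, 4, 5, 6]

post_mean = 0.5858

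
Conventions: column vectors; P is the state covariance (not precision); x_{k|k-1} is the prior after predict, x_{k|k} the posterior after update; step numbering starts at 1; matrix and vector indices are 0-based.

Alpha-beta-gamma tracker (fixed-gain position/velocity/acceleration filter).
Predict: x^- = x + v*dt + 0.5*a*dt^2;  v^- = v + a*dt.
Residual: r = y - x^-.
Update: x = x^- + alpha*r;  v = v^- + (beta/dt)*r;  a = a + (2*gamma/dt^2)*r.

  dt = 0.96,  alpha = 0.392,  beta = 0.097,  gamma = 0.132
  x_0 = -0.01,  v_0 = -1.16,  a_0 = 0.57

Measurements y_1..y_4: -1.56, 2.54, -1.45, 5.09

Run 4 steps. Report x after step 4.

x_post = 3.0025

step 1: x_pred=-0.8609  r=-0.6991  x^+=-1.1350  v^+=-0.6834  a^+=0.3697
step 2: x_pred=-1.6207  r=4.1607  x^+=0.0103  v^+=0.0919  a^+=1.5616
step 3: x_pred=0.8181  r=-2.2681  x^+=-0.0710  v^+=1.3619  a^+=0.9119
step 4: x_pred=1.6567  r=3.4333  x^+=3.0025  v^+=2.5842  a^+=1.8954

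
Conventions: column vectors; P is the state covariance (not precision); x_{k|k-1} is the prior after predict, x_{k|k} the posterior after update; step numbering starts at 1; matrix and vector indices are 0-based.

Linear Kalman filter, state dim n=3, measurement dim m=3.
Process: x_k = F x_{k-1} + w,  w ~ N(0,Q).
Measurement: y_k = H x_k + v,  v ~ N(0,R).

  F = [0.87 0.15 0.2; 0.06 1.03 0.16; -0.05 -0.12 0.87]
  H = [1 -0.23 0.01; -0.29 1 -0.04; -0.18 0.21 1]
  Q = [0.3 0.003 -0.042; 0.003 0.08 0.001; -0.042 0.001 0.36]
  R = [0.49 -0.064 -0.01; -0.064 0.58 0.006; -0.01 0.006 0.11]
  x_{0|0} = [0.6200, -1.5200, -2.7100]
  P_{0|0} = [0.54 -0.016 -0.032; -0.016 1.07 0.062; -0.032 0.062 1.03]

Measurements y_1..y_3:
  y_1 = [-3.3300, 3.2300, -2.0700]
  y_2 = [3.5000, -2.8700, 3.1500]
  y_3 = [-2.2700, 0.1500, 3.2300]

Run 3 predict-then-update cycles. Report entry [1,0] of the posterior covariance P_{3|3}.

step 1: x^-=[-0.2306, -1.9620, -2.2063]  P^-=[0.7624 0.2244 0.0790; 0.2244 1.2613 0.0644; 0.0790 0.0644 1.1460]  S=[1.2173 -0.3384 -0.0761; -0.3384 1.7738 0.2523; -0.0761 0.2523 1.3180]  K=[0.6174 0.1172 0.0048; 0.1435 0.6867 0.0960; 0.0866 -0.1133 0.8957]  nu=[-3.5286, 5.0369, 0.5068]  x^+=[-1.8165, 1.0390, -2.6288]  P^+=[0.3231 0.1233 0.0273; 0.1233 0.4233 -0.0534; 0.0273 -0.0534 0.1131]
step 2: x^-=[-1.9503, 0.5406, -2.3209]  P^-=[0.5971 0.1923 -0.0431; 0.1923 0.5313 -0.0894; -0.0431 -0.0894 0.4628]  S=[1.0263 -0.1543 -0.1128; -0.1543 1.0568 0.0074; -0.1128 0.0074 0.5790]  K=[0.5438 0.0997 -0.0856; 0.1386 0.4735 -0.0006; 0.0565 -0.0876 0.7924]  nu=[5.5978, -4.0690, 5.0063]  x^+=[0.2595, -0.6137, 2.3189]  P^+=[0.2851 0.1058 0.0148; 0.1058 0.2948 -0.0415; 0.0148 -0.0415 0.0975]
step 3: x^-=[0.5975, -0.2456, 2.0781]  P^-=[0.5566 0.1550 -0.0479; 0.1550 0.3960 -0.0647; -0.0479 -0.0647 0.4474]  S=[0.9957 -0.1505 -0.1190; -0.1505 0.9376 0.0124; -0.1190 0.0124 0.5712]  K=[0.5236 0.0805 -0.0950; 0.1237 0.3970 0.0007; 0.0541 -0.0750 0.7874]  nu=[-2.9448, 0.6520, 1.3110]  x^+=[-1.0164, -0.3500, 2.9023]  P^+=[0.2735 0.0925 0.0146; 0.0925 0.2478 -0.0342; 0.0146 -0.0342 0.0954]

P_post[1,0] = 0.0925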